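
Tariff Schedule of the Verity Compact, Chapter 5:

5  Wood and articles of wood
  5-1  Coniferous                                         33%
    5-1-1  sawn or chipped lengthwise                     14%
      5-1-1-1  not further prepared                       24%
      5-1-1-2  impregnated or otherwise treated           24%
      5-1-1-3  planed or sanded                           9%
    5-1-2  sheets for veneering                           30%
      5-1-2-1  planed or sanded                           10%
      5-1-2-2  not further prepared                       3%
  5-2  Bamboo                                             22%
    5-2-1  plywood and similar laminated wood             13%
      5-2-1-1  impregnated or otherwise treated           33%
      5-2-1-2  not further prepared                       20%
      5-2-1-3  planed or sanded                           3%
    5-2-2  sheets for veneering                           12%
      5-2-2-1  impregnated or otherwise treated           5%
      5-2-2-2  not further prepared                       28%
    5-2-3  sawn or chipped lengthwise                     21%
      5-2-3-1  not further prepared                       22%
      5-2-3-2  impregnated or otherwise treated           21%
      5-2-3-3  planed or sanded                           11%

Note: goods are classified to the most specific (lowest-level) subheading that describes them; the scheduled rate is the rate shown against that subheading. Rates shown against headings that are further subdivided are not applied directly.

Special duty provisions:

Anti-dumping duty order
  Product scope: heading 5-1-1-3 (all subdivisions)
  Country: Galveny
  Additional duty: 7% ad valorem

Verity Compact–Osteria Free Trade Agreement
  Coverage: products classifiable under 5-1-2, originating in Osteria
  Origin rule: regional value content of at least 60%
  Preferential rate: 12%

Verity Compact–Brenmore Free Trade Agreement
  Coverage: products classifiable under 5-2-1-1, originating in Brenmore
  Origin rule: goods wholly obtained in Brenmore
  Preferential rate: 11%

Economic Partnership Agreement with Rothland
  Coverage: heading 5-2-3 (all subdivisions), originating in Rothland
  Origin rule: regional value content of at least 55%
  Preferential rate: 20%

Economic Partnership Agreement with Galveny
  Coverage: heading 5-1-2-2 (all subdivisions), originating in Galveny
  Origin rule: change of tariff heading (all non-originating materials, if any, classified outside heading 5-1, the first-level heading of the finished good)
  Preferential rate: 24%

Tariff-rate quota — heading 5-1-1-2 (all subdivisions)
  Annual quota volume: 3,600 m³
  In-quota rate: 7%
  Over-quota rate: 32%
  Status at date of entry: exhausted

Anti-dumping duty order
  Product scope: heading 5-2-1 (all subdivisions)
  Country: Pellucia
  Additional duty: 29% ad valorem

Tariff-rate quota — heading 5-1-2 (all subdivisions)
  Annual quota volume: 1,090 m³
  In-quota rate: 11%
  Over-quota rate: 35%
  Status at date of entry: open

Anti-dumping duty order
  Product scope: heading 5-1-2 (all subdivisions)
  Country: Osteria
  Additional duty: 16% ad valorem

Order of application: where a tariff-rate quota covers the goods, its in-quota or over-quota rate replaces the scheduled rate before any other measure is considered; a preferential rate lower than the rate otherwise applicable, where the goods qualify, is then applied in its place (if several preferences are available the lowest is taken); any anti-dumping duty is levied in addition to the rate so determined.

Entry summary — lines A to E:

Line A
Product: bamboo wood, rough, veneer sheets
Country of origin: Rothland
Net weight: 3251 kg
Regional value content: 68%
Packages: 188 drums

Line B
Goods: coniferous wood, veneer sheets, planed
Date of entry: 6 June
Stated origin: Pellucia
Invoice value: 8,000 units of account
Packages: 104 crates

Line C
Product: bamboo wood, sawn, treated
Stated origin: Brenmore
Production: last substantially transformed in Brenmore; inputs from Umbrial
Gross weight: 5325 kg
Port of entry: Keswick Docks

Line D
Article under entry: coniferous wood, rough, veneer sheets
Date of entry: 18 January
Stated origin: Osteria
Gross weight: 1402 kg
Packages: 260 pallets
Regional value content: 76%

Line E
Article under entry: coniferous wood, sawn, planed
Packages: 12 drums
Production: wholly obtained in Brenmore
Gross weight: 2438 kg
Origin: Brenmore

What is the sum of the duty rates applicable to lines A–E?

Line A: bamboo → 5-2; veneer sheets → 5-2-2; rough → 5-2-2-2. Scheduled 28%. Rothland agreement on 5-2-3: 5-2-2-2 not covered. → 28%.
Line B: coniferous → 5-1; veneer sheets → 5-1-2; planed → 5-1-2-1. Scheduled 10%. quota on 5-1-2 open → in-quota 11%. → 11%.
Line C: bamboo → 5-2; sawn → 5-2-3; treated → 5-2-3-2. Scheduled 21%. Brenmore agreement on 5-2-1-1: 5-2-3-2 not covered. → 21%.
Line D: coniferous → 5-1; veneer sheets → 5-1-2; rough → 5-1-2-2. Scheduled 3%. quota on 5-1-2 open → in-quota 11%; Osteria agreement on 5-1-2: RVC ≥ 60% → 12% available; preference 12% not lower than 11% → no reduction; anti-dumping (Osteria, 5-1-2): +16%; total 11% + 16% = 27%. → 27%.
Line E: coniferous → 5-1; sawn → 5-1-1; planed → 5-1-1-3. Scheduled 9%. Brenmore agreement on 5-2-1-1: 5-1-1-3 not covered. → 9%.
Sum: 28% + 11% + 21% + 27% + 9% = 96%.

96%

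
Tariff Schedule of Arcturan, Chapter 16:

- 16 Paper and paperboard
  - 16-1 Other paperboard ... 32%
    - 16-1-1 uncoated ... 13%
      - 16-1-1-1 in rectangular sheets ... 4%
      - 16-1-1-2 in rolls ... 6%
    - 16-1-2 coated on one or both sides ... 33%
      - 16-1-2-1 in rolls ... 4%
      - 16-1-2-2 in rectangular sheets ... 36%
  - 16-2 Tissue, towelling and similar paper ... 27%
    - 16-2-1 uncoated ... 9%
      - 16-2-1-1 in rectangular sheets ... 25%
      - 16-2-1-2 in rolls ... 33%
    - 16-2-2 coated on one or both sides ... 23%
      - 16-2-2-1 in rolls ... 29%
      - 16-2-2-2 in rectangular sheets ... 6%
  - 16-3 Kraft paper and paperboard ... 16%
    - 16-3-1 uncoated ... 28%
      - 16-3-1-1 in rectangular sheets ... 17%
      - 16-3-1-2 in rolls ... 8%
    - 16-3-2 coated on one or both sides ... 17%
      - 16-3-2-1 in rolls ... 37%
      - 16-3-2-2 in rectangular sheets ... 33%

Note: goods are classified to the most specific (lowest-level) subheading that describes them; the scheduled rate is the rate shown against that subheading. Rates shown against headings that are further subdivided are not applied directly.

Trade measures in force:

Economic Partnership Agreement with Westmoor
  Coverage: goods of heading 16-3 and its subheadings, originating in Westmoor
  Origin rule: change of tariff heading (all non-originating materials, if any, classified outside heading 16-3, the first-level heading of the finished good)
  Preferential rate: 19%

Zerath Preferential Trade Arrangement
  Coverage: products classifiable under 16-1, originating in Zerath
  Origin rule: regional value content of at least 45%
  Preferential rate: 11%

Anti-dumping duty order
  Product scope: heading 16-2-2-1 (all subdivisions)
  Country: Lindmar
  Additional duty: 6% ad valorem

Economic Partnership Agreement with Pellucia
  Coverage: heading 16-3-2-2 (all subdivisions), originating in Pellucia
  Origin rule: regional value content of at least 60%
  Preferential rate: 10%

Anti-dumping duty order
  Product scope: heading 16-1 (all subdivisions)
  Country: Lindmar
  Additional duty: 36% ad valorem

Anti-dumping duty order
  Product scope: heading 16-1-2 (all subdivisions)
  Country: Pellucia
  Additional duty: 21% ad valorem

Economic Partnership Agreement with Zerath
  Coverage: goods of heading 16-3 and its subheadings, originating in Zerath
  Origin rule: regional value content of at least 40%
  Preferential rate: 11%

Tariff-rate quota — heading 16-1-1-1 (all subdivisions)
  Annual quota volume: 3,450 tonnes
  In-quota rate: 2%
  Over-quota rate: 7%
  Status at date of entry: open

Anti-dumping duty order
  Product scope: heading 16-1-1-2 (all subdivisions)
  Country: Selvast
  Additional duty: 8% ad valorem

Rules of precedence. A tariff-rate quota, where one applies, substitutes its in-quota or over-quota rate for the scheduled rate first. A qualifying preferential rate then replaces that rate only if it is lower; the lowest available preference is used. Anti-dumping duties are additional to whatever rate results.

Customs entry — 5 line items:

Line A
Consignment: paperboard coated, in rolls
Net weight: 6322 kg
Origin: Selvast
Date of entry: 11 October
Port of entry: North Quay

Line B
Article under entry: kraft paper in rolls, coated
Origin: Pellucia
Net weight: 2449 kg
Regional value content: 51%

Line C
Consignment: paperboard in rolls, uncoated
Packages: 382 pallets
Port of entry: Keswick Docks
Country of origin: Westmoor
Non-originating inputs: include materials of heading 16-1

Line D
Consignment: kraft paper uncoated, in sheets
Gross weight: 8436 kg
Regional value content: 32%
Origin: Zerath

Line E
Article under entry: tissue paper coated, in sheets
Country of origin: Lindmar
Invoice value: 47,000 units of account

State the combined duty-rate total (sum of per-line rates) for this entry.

70%

Line A: paperboard → 16-1; coated → 16-1-2; in rolls → 16-1-2-1. Scheduled 4%. No special measure applies. → 4%.
Line B: kraft paper → 16-3; coated → 16-3-2; in rolls → 16-3-2-1. Scheduled 37%. Pellucia agreement on 16-3-2-2: 16-3-2-1 not covered. → 37%.
Line C: paperboard → 16-1; uncoated → 16-1-1; in rolls → 16-1-1-2. Scheduled 6%. Westmoor agreement on 16-3: 16-1-1-2 not covered. → 6%.
Line D: kraft paper → 16-3; uncoated → 16-3-1; in sheets → 16-3-1-1. Scheduled 17%. Zerath agreement on 16-1: 16-3-1-1 not covered; Zerath agreement on 16-3: RVC < 40%. → 17%.
Line E: tissue paper → 16-2; coated → 16-2-2; in sheets → 16-2-2-2. Scheduled 6%. No special measure applies. → 6%.
Sum: 4% + 37% + 6% + 17% + 6% = 70%.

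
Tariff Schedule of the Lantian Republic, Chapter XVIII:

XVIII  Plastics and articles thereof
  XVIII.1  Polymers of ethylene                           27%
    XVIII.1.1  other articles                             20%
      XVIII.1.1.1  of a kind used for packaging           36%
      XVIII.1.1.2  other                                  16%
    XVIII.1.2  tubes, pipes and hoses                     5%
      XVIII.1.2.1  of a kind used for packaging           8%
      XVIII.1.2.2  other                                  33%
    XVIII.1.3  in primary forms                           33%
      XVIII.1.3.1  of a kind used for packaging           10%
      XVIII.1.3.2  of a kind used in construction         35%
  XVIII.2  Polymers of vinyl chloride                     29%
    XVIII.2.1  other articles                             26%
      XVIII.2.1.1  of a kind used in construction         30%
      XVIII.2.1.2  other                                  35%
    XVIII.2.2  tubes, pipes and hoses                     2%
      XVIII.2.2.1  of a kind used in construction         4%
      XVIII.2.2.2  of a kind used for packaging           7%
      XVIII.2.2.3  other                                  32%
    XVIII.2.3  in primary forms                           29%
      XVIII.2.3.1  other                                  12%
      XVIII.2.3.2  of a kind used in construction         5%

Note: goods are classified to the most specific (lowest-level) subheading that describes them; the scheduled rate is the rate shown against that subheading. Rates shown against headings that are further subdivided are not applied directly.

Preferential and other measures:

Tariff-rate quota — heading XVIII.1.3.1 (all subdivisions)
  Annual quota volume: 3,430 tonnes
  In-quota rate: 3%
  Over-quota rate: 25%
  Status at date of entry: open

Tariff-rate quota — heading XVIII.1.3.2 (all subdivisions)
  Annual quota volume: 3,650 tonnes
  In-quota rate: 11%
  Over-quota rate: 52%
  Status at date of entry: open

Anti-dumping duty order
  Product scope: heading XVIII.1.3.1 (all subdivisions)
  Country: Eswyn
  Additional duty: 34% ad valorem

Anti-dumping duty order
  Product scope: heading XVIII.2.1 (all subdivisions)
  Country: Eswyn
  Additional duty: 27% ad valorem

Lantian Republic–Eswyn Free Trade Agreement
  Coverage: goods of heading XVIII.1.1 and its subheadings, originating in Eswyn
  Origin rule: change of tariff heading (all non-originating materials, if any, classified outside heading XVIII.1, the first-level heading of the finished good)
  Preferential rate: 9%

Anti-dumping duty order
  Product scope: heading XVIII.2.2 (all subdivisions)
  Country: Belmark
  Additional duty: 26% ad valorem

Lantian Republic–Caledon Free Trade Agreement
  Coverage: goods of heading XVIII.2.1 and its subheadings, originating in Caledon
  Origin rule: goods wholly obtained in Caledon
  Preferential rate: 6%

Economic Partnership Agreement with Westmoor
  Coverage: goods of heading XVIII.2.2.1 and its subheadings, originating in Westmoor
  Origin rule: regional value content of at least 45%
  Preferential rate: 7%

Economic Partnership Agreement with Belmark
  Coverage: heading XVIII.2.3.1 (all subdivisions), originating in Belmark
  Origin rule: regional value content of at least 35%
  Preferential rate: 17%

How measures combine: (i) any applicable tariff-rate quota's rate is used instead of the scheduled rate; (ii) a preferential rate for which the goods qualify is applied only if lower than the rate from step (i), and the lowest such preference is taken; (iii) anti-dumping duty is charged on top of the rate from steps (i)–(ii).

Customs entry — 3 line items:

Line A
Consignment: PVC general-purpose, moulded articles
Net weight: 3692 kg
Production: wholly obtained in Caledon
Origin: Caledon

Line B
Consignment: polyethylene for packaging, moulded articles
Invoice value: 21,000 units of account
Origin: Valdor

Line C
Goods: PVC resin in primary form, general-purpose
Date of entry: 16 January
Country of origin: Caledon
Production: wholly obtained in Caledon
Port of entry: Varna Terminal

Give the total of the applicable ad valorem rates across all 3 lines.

Line A: PVC → XVIII.2; moulded articles → XVIII.2.1; general-purpose → XVIII.2.1.2. Scheduled 35%. Caledon agreement on XVIII.2.1: wholly obtained → 6% available; preferential 6%. → 6%.
Line B: polyethylene → XVIII.1; moulded articles → XVIII.1.1; for packaging → XVIII.1.1.1. Scheduled 36%. No special measure applies. → 36%.
Line C: PVC → XVIII.2; resin in primary form → XVIII.2.3; general-purpose → XVIII.2.3.1. Scheduled 12%. Caledon agreement on XVIII.2.1: XVIII.2.3.1 not covered. → 12%.
Sum: 6% + 36% + 12% = 54%.

54%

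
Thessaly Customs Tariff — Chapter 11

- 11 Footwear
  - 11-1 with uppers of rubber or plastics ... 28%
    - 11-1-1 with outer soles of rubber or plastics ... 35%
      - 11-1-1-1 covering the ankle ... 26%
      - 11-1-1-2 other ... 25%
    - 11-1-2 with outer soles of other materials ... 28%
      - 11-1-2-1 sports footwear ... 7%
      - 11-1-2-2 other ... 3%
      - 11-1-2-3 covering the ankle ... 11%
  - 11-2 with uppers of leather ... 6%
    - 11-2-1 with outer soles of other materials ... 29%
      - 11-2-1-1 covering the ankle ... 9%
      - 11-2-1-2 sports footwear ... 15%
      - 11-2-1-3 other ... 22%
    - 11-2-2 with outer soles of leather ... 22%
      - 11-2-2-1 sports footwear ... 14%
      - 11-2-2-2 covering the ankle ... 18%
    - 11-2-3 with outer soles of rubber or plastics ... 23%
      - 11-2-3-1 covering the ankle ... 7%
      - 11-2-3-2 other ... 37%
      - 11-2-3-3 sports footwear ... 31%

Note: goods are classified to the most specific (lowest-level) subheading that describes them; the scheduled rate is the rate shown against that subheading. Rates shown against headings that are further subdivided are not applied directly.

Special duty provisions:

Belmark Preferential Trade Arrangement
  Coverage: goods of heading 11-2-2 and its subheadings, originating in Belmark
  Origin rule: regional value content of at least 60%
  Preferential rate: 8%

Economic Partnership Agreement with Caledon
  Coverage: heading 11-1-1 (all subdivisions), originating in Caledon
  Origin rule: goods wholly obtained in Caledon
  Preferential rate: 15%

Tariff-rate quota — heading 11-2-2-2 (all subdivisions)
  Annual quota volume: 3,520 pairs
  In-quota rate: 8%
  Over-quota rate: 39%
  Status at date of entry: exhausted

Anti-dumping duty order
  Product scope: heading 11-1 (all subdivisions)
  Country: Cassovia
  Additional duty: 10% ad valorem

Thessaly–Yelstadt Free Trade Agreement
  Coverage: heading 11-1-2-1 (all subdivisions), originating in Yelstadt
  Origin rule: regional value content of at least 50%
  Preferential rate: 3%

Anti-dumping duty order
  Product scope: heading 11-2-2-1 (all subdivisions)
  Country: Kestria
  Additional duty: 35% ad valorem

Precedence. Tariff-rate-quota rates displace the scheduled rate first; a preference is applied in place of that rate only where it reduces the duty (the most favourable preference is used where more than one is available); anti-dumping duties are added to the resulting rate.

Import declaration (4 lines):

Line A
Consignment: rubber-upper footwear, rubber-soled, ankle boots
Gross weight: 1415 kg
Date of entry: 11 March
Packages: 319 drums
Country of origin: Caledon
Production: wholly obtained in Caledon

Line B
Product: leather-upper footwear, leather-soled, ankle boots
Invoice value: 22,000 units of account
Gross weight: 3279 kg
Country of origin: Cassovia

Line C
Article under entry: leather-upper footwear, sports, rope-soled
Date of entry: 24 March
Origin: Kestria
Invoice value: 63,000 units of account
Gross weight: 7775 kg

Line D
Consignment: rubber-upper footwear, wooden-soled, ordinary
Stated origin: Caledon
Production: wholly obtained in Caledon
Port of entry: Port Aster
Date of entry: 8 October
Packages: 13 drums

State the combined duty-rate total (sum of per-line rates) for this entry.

72%

Line A: rubber-upper → 11-1; rubber-soled → 11-1-1; ankle boots → 11-1-1-1. Scheduled 26%. Caledon agreement on 11-1-1: wholly obtained → 15% available; preferential 15%. → 15%.
Line B: leather-upper → 11-2; leather-soled → 11-2-2; ankle boots → 11-2-2-2. Scheduled 18%. quota on 11-2-2-2 exhausted → over-quota 39%. → 39%.
Line C: leather-upper → 11-2; rope-soled → 11-2-1; sports → 11-2-1-2. Scheduled 15%. No special measure applies. → 15%.
Line D: rubber-upper → 11-1; wooden-soled → 11-1-2; ordinary → 11-1-2-2. Scheduled 3%. Caledon agreement on 11-1-1: 11-1-2-2 not covered. → 3%.
Sum: 15% + 39% + 15% + 3% = 72%.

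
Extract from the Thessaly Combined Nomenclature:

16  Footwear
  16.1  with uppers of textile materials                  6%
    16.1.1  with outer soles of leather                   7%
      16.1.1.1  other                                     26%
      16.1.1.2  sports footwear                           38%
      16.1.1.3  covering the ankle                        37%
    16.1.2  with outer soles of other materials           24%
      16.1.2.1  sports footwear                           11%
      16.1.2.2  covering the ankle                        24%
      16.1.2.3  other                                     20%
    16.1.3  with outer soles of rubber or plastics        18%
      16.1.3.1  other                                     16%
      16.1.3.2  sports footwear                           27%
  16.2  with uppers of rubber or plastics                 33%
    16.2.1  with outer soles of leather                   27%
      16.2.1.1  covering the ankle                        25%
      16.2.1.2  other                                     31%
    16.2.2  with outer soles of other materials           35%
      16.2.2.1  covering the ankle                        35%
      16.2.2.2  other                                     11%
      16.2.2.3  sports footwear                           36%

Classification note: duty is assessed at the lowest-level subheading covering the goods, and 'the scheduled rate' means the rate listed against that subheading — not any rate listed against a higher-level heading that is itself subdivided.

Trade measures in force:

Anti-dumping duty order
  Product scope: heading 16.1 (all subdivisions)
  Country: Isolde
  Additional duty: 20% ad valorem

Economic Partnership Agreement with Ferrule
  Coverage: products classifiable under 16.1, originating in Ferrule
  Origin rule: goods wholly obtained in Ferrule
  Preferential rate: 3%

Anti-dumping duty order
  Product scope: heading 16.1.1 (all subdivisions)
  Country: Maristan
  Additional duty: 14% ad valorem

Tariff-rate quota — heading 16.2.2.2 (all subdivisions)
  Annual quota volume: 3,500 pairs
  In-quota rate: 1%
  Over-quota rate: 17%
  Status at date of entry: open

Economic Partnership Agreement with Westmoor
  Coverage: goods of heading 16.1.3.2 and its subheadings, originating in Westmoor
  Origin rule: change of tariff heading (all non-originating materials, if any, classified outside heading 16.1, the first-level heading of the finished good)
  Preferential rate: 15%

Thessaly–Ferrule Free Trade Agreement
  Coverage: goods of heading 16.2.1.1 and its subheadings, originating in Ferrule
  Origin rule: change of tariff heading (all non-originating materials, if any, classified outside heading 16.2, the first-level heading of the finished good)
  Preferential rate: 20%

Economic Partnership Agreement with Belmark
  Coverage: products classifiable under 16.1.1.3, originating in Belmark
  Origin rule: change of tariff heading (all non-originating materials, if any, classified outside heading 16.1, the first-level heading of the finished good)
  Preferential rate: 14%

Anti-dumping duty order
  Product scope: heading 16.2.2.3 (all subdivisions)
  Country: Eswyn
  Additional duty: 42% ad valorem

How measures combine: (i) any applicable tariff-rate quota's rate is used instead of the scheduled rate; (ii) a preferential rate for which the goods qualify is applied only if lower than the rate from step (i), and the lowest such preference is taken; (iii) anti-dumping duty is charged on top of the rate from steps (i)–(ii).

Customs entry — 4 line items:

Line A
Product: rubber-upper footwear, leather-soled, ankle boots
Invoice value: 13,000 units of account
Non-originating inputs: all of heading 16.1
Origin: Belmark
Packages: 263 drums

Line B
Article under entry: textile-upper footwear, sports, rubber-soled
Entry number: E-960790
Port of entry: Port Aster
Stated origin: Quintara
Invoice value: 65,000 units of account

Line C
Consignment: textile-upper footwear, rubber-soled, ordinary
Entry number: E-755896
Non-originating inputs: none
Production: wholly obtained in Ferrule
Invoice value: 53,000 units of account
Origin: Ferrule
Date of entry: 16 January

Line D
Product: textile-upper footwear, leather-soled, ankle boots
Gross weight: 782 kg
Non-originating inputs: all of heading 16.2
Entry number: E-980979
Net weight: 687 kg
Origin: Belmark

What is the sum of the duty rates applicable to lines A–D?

Line A: rubber-upper → 16.2; leather-soled → 16.2.1; ankle boots → 16.2.1.1. Scheduled 25%. Belmark agreement on 16.1.1.3: 16.2.1.1 not covered. → 25%.
Line B: textile-upper → 16.1; rubber-soled → 16.1.3; sports → 16.1.3.2. Scheduled 27%. No special measure applies. → 27%.
Line C: textile-upper → 16.1; rubber-soled → 16.1.3; ordinary → 16.1.3.1. Scheduled 16%. Ferrule agreement on 16.1: wholly obtained → 3% available; Ferrule agreement on 16.2.1.1: 16.1.3.1 not covered; preferential 3%. → 3%.
Line D: textile-upper → 16.1; leather-soled → 16.1.1; ankle boots → 16.1.1.3. Scheduled 37%. Belmark agreement on 16.1.1.3: CTH met → 14% available; preferential 14%. → 14%.
Sum: 25% + 27% + 3% + 14% = 69%.

69%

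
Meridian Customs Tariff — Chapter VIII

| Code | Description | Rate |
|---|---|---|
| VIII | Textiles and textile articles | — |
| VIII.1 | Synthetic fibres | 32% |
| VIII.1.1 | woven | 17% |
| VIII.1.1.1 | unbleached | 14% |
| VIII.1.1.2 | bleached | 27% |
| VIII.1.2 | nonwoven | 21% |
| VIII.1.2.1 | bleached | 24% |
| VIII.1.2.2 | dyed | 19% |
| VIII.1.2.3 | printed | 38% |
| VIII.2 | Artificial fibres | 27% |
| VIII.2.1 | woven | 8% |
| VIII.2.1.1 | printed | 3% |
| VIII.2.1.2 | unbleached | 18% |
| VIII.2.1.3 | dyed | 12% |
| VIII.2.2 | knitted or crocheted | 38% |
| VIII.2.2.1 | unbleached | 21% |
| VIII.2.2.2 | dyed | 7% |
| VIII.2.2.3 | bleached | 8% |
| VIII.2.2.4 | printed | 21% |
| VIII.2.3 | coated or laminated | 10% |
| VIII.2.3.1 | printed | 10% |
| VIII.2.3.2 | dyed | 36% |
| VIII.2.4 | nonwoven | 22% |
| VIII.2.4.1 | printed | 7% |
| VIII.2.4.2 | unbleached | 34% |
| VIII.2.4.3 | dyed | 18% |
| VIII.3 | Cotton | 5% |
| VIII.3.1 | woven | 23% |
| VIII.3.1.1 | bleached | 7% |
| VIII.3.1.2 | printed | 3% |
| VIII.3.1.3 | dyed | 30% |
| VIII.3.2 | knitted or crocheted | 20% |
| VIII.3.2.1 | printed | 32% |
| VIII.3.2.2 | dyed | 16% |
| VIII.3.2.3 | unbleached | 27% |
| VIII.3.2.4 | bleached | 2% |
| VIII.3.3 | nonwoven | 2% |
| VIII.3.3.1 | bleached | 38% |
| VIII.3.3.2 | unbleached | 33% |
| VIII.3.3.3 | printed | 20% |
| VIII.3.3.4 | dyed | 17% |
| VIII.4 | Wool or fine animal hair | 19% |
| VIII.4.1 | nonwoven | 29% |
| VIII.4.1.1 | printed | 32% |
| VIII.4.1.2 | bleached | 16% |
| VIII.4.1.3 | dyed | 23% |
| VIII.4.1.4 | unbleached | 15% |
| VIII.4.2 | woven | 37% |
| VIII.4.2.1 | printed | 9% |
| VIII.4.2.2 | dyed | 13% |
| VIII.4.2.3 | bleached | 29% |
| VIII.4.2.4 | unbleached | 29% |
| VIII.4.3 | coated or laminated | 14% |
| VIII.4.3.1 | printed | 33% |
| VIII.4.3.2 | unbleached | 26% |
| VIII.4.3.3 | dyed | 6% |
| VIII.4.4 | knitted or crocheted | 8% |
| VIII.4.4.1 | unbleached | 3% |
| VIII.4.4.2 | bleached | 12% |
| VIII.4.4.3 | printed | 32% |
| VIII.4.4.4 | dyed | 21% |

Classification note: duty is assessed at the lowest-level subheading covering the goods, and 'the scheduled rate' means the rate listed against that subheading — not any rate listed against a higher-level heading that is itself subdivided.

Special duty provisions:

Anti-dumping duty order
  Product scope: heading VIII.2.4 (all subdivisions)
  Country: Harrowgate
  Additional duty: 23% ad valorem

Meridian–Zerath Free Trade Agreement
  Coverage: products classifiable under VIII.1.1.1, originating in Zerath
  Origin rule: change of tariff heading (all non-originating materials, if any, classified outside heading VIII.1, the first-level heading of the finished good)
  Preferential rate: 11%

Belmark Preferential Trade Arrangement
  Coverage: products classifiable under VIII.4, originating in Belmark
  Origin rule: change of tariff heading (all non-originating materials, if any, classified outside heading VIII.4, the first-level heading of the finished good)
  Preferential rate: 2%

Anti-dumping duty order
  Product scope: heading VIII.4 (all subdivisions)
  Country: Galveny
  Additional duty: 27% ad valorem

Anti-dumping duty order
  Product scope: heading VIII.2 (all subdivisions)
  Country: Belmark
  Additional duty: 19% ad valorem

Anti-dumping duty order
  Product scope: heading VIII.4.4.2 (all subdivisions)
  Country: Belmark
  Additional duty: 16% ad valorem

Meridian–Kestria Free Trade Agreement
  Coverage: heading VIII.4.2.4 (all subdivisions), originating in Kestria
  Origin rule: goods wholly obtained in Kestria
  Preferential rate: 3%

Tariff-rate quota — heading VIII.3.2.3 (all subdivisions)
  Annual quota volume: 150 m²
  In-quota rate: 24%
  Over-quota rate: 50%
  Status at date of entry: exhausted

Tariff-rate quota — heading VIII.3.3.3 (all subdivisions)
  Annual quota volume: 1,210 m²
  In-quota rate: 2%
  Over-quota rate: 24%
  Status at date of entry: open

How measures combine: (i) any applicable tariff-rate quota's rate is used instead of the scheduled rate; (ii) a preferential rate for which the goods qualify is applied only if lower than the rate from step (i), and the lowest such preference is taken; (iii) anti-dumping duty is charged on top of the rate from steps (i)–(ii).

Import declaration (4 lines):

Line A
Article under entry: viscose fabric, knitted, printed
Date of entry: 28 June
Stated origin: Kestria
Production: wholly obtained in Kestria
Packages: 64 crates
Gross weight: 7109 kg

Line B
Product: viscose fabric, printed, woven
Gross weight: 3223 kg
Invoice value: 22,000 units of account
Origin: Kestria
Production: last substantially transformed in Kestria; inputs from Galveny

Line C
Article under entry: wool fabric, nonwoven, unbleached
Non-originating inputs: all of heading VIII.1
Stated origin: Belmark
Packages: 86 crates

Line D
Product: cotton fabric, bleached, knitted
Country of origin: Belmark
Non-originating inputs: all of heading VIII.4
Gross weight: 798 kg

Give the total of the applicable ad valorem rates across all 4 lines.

Line A: viscose → VIII.2; knitted → VIII.2.2; printed → VIII.2.2.4. Scheduled 21%. Kestria agreement on VIII.4.2.4: VIII.2.2.4 not covered. → 21%.
Line B: viscose → VIII.2; woven → VIII.2.1; printed → VIII.2.1.1. Scheduled 3%. Kestria agreement on VIII.4.2.4: VIII.2.1.1 not covered. → 3%.
Line C: wool → VIII.4; nonwoven → VIII.4.1; unbleached → VIII.4.1.4. Scheduled 15%. Belmark agreement on VIII.4: CTH met → 2% available; preferential 2%. → 2%.
Line D: cotton → VIII.3; knitted → VIII.3.2; bleached → VIII.3.2.4. Scheduled 2%. Belmark agreement on VIII.4: VIII.3.2.4 not covered. → 2%.
Sum: 21% + 3% + 2% + 2% = 28%.

28%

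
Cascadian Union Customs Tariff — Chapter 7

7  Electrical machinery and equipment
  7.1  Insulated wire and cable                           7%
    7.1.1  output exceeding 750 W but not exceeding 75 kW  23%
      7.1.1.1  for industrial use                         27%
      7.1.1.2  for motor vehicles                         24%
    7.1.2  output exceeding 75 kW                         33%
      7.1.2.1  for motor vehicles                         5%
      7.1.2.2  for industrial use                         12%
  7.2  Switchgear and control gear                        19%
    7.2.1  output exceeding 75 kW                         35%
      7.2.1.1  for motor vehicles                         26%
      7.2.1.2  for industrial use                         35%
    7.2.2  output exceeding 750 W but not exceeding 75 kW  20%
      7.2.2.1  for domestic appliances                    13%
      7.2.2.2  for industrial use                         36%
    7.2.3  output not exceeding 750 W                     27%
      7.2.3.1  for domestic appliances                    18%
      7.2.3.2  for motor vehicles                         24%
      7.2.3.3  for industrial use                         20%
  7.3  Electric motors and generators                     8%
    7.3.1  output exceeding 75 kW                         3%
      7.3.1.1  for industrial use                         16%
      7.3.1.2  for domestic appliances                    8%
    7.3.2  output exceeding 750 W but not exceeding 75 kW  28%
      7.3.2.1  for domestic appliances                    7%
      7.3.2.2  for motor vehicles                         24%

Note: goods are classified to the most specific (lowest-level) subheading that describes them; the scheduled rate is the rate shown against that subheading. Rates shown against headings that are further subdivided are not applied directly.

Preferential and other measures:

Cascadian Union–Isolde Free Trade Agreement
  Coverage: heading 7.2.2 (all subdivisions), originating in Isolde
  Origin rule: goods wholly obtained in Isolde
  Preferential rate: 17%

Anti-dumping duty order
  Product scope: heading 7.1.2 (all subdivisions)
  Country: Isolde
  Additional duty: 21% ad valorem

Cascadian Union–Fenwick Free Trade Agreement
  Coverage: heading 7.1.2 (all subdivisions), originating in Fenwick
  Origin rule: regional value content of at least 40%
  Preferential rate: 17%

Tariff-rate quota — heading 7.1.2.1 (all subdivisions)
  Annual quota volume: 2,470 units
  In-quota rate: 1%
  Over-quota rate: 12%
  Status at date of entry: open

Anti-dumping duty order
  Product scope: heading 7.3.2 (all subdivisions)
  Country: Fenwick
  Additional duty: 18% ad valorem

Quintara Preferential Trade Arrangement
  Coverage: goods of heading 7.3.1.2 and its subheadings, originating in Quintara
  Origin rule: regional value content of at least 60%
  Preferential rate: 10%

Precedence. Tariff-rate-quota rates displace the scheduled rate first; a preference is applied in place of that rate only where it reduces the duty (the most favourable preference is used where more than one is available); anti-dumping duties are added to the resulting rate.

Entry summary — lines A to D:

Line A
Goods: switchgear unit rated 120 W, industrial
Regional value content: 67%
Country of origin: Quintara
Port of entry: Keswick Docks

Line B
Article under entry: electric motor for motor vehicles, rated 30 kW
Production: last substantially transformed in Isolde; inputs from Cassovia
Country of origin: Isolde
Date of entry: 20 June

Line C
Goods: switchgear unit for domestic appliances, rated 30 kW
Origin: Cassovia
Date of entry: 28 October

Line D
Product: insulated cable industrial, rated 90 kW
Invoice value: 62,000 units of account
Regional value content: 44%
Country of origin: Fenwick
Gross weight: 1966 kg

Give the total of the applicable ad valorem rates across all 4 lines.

Line A: switchgear unit → 7.2; rated 120 W → 7.2.3; industrial → 7.2.3.3. Scheduled 20%. Quintara agreement on 7.3.1.2: 7.2.3.3 not covered. → 20%.
Line B: electric motor → 7.3; rated 30 kW → 7.3.2; for motor vehicles → 7.3.2.2. Scheduled 24%. Isolde agreement on 7.2.2: 7.3.2.2 not covered. → 24%.
Line C: switchgear unit → 7.2; rated 30 kW → 7.2.2; for domestic appliances → 7.2.2.1. Scheduled 13%. No special measure applies. → 13%.
Line D: insulated cable → 7.1; rated 90 kW → 7.1.2; industrial → 7.1.2.2. Scheduled 12%. Fenwick agreement on 7.1.2: RVC ≥ 40% → 17% available; preference 17% not lower than 12% → no reduction. → 12%.
Sum: 20% + 24% + 13% + 12% = 69%.

69%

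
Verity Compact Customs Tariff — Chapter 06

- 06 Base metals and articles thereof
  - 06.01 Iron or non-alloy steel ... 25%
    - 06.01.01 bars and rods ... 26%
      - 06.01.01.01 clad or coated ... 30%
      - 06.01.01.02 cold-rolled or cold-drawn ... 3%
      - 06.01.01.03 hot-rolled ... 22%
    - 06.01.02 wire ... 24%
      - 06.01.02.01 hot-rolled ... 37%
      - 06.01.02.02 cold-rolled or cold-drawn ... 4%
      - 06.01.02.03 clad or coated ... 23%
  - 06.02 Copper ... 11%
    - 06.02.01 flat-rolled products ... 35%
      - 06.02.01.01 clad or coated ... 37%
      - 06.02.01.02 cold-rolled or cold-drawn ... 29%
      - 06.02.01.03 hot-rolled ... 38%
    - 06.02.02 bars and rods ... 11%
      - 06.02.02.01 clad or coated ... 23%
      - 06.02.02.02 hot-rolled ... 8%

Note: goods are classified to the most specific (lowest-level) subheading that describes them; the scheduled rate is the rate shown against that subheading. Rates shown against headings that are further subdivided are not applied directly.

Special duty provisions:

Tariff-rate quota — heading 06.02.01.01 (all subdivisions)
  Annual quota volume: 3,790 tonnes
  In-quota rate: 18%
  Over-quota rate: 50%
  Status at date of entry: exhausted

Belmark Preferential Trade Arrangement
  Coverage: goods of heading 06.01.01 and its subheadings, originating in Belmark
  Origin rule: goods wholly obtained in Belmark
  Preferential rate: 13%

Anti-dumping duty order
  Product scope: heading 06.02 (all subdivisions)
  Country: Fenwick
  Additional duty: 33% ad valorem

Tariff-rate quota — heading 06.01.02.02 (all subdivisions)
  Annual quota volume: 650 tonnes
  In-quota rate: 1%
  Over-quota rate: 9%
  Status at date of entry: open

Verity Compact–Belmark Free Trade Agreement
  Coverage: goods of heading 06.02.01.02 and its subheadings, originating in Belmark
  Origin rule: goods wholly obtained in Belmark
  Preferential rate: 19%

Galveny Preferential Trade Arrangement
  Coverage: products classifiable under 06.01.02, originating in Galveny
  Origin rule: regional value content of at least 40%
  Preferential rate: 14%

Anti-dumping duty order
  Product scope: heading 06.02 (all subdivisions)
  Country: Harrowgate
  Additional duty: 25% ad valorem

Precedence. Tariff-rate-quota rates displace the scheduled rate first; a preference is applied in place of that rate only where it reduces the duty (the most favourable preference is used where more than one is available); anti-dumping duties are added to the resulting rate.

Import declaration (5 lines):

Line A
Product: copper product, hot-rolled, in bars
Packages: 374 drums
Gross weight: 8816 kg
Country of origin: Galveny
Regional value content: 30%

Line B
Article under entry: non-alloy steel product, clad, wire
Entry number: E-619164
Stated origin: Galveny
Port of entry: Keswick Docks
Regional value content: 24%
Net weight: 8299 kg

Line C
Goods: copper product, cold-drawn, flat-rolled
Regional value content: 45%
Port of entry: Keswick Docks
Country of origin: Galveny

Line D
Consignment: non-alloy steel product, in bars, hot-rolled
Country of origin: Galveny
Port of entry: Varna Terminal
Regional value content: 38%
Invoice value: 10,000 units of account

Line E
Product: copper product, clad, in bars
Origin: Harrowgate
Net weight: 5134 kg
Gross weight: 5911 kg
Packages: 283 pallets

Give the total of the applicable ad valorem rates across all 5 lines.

130%

Line A: copper → 06.02; in bars → 06.02.02; hot-rolled → 06.02.02.02. Scheduled 8%. Galveny agreement on 06.01.02: 06.02.02.02 not covered. → 8%.
Line B: non-alloy steel → 06.01; wire → 06.01.02; clad → 06.01.02.03. Scheduled 23%. Galveny agreement on 06.01.02: RVC < 40%. → 23%.
Line C: copper → 06.02; flat-rolled → 06.02.01; cold-drawn → 06.02.01.02. Scheduled 29%. Galveny agreement on 06.01.02: 06.02.01.02 not covered. → 29%.
Line D: non-alloy steel → 06.01; in bars → 06.01.01; hot-rolled → 06.01.01.03. Scheduled 22%. Galveny agreement on 06.01.02: 06.01.01.03 not covered. → 22%.
Line E: copper → 06.02; in bars → 06.02.02; clad → 06.02.02.01. Scheduled 23%. anti-dumping (Harrowgate, 06.02): +25%; total 23% + 25% = 48%. → 48%.
Sum: 8% + 23% + 29% + 22% + 48% = 130%.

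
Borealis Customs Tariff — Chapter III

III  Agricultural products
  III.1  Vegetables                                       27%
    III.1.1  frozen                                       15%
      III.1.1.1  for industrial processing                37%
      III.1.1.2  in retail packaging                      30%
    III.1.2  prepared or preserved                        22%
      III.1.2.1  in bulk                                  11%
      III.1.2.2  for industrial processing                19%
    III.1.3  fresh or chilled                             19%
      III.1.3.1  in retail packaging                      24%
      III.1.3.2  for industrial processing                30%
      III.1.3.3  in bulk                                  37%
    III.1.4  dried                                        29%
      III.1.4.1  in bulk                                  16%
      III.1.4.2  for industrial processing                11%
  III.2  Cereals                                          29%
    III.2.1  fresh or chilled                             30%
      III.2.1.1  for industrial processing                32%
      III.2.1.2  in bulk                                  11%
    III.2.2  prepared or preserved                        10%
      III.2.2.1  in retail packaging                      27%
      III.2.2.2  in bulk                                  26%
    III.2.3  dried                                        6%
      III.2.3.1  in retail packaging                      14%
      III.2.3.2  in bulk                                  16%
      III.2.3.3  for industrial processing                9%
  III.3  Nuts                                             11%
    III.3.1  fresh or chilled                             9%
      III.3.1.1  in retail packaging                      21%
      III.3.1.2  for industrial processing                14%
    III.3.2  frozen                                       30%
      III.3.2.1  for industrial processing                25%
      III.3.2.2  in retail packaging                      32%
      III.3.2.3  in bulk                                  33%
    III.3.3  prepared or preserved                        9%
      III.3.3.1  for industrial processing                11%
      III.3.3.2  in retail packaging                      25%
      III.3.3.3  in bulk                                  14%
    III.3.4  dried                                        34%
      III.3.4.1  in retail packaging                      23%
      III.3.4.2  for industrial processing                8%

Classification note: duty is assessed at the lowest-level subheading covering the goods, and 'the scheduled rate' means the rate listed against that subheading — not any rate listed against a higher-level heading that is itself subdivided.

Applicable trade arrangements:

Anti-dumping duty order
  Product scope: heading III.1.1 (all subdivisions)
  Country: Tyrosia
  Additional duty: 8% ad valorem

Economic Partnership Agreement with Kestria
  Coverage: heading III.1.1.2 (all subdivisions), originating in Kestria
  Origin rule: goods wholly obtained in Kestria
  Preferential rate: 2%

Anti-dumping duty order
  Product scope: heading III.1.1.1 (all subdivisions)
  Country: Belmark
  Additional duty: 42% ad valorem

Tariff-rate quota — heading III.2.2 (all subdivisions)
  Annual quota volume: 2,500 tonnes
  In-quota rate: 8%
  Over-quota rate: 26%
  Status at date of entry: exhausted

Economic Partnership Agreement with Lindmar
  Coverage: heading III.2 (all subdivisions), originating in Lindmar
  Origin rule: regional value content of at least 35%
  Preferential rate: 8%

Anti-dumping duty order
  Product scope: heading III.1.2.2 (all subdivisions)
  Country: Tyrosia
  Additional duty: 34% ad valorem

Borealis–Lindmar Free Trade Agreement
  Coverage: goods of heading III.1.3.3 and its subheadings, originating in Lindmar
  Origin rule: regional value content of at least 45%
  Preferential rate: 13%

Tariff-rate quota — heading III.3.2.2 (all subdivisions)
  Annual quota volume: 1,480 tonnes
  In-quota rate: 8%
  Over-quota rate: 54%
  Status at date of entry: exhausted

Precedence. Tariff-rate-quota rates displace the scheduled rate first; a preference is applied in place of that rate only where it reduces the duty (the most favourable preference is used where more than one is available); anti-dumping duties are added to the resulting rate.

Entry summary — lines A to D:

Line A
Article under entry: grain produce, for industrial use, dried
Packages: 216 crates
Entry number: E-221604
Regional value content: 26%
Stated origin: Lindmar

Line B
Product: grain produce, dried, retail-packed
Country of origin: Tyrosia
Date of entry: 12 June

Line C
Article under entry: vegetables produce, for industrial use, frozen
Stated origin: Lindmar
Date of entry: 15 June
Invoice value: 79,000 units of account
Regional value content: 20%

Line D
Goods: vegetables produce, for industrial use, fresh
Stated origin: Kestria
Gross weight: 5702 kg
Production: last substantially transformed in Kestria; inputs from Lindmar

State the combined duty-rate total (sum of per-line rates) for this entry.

90%

Line A: grain → III.2; dried → III.2.3; for industrial use → III.2.3.3. Scheduled 9%. Lindmar agreement on III.2: RVC < 35%; Lindmar agreement on III.1.3.3: III.2.3.3 not covered. → 9%.
Line B: grain → III.2; dried → III.2.3; retail-packed → III.2.3.1. Scheduled 14%. No special measure applies. → 14%.
Line C: vegetables → III.1; frozen → III.1.1; for industrial use → III.1.1.1. Scheduled 37%. Lindmar agreement on III.2: III.1.1.1 not covered; Lindmar agreement on III.1.3.3: III.1.1.1 not covered. → 37%.
Line D: vegetables → III.1; fresh → III.1.3; for industrial use → III.1.3.2. Scheduled 30%. Kestria agreement on III.1.1.2: III.1.3.2 not covered. → 30%.
Sum: 9% + 14% + 37% + 30% = 90%.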